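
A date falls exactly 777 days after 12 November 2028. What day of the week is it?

Sunday

First find the weekday of Nov 12, 2028. Doomsday rule: the anchor day for the 2000s is Tuesday. For year 28: 28÷12 = 2 r 4, and 4÷4 = 1, so 2+4+1 = 7.
Tuesday + 7 ≡ Tuesday — that's 2028's doomsday.
In November the doomsday date is Nov 7.
Nov 12 is 5 days after Nov 7; 5 mod 7 = 5, so Tuesday + 5 = Sunday.
777 mod 7 = 0, so 777 days after a Sunday is Sunday + 0 = Sunday.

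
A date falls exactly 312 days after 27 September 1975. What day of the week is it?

First find the weekday of Sep 27, 1975. Doomsday rule: the anchor day for the 1900s is Wednesday. For year 75: 75÷12 = 6 r 3, and 3÷4 = 0, so 6+3+0 = 9.
Wednesday + 9 ≡ Friday — that's 1975's doomsday.
In September the doomsday date is Sep 5.
Sep 27 is 22 days after Sep 5; 22 mod 7 = 1, so Friday + 1 = Saturday.
312 mod 7 = 4, so 312 days after a Saturday is Saturday + 4 = Wednesday.

Wednesday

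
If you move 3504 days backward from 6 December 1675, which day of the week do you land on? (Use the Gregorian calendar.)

Monday

First find the weekday of Dec 6, 1675. Doomsday rule: the anchor day for the 1600s is Tuesday. For year 75: 75÷12 = 6 r 3, and 3÷4 = 0, so 6+3+0 = 9.
Tuesday + 9 ≡ Thursday — that's 1675's doomsday.
In December the doomsday date is Dec 12.
Dec 6 is 6 days before Dec 12; 6 mod 7 = 6, so Thursday − 6 = Friday.
3504 mod 7 = 4, so 3504 days before a Friday is Friday − 4 = Monday.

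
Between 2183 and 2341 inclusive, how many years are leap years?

Multiples of 4 in [2183,2341]: 40.
Of those, multiples of 100: 2 (not leap unless ÷400).
Multiples of 400: 0.
Leap years = 40 − 2 + 0 = 38.

38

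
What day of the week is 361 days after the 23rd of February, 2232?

Monday

First find the weekday of Feb 23, 2232. Doomsday rule: the anchor day for the 2200s is Friday. For year 32: 32÷12 = 2 r 8, and 8÷4 = 2, so 2+8+2 = 12.
Friday + 12 ≡ Wednesday — that's 2232's doomsday.
In February the doomsday date is Feb 29 (2232 is a leap year (divisible by 4)).
Feb 23 is 6 days before Feb 29; 6 mod 7 = 6, so Wednesday − 6 = Thursday.
361 mod 7 = 4, so 361 days after a Thursday is Thursday + 4 = Monday.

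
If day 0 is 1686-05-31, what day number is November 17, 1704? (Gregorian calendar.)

May 31, 1686 → May 31, 1687: 365 days.
May 31, 1687 → May 31, 1688: 366 days (Feb 29, 1688 is in that span).
May 31, 1688 → May 31, 1689: 365 days.
May 31, 1689 → May 31, 1690: 365 days.
May 31, 1690 → May 31, 1691: 365 days.
May 31, 1691 → May 31, 1692: 366 days (Feb 29, 1692 is in that span).
May 31, 1692 → May 31, 1693: 365 days.
May 31, 1693 → May 31, 1694: 365 days.
May 31, 1694 → May 31, 1695: 365 days.
May 31, 1695 → May 31, 1696: 366 days (Feb 29, 1696 is in that span).
May 31, 1696 → May 31, 1697: 365 days.
May 31, 1697 → May 31, 1698: 365 days.
May 31, 1698 → May 31, 1699: 365 days.
May 31, 1699 → May 31, 1700: 365 days.
May 31, 1700 → May 31, 1701: 365 days.
May 31, 1701 → May 31, 1702: 365 days.
May 31, 1702 → May 31, 1703: 365 days.
May 31, 1703 → May 31, 1704: 366 days (Feb 29, 1704 is in that span).
May 31, 1704 → Jun 30, 1704: 30 days (May has 31).
Jun 30, 1704 → Jul 30, 1704: 30 days (June has 30).
Jul 30, 1704 → Aug 30, 1704: 31 days (July has 31).
Aug 30, 1704 → Sep 30, 1704: 31 days (August has 31).
Sep 30, 1704 → Oct 30, 1704: 30 days (September has 30).
Oct 30, 1704 → Nov 17, 1704: 18 days.
Total: 6744 days.

6744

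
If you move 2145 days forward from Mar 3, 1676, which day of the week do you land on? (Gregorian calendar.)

Mar 3, 1676 is a Tuesday.
2145 mod 7 = 3, so 2145 days after a Tuesday is Tuesday + 3 = Friday.

Friday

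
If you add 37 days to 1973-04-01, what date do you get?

Apr has 30 days: +30 → May 1, 1973 (7 left).
+7 → May 8, 1973.

May 8, 1973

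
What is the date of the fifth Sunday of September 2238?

September 1, 2238 is a Saturday.
The first Sunday is therefore September 2 (1 days later).
The fifth Sunday is 2 + 4×7 = September 30.

September 30, 2238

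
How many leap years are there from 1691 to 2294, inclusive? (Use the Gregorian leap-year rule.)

Multiples of 4 in [1691,2294]: 151.
Of those, multiples of 100: 6 (not leap unless ÷400).
Multiples of 400: 1.
Leap years = 151 − 6 + 1 = 146.

146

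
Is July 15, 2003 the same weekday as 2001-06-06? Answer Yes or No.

From Jun 6, 2001 to Jul 15, 2003 is 769 days.
769 mod 7 = 6, so they are different weekdays.
(Jun 6, 2001 is a Wednesday; Jul 15, 2003 is a Tuesday.)

No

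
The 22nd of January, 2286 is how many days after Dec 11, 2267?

6617

Dec 11, 2267 → Dec 11, 2268: 366 days (Feb 29, 2268 is in that span).
Dec 11, 2268 → Dec 11, 2269: 365 days.
Dec 11, 2269 → Dec 11, 2270: 365 days.
Dec 11, 2270 → Dec 11, 2271: 365 days.
Dec 11, 2271 → Dec 11, 2272: 366 days (Feb 29, 2272 is in that span).
Dec 11, 2272 → Dec 11, 2273: 365 days.
Dec 11, 2273 → Dec 11, 2274: 365 days.
Dec 11, 2274 → Dec 11, 2275: 365 days.
Dec 11, 2275 → Dec 11, 2276: 366 days (Feb 29, 2276 is in that span).
Dec 11, 2276 → Dec 11, 2277: 365 days.
Dec 11, 2277 → Dec 11, 2278: 365 days.
Dec 11, 2278 → Dec 11, 2279: 365 days.
Dec 11, 2279 → Dec 11, 2280: 366 days (Feb 29, 2280 is in that span).
Dec 11, 2280 → Dec 11, 2281: 365 days.
Dec 11, 2281 → Dec 11, 2282: 365 days.
Dec 11, 2282 → Dec 11, 2283: 365 days.
Dec 11, 2283 → Dec 11, 2284: 366 days (Feb 29, 2284 is in that span).
Dec 11, 2284 → Dec 11, 2285: 365 days.
Dec 11, 2285 → Jan 11, 2286: 31 days (December has 31).
Jan 11, 2286 → Jan 22, 2286: 11 days.
Total: 6617 days.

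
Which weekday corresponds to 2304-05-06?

Doomsday rule: the anchor day for the 2300s is Wednesday. For year 04: 4÷12 = 0 r 4, and 4÷4 = 1, so 0+4+1 = 5.
Wednesday + 5 ≡ Monday — that's 2304's doomsday.
In May the doomsday date is May 9.
May 6 is 3 days before May 9; 3 mod 7 = 3, so Monday − 3 = Friday.

Friday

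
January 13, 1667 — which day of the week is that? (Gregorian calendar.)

Thursday

Doomsday rule: the anchor day for the 1600s is Tuesday. For year 67: 67÷12 = 5 r 7, and 7÷4 = 1, so 5+7+1 = 13.
Tuesday + 13 ≡ Monday — that's 1667's doomsday.
In January the doomsday date is Jan 3 (1667 is not a leap year).
Jan 13 is 10 days after Jan 3; 10 mod 7 = 3, so Monday + 3 = Thursday.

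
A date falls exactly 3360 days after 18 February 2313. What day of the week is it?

Tuesday

Feb 18, 2313 is a Tuesday.
3360 mod 7 = 0, so 3360 days after a Tuesday is Tuesday + 0 = Tuesday.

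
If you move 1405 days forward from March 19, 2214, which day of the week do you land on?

Mar 19, 2214 is a Saturday.
1405 mod 7 = 5, so 1405 days after a Saturday is Saturday + 5 = Thursday.

Thursday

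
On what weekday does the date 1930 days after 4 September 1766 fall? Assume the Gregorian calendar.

Tuesday

First find the weekday of Sep 4, 1766. Doomsday rule: the anchor day for the 1700s is Sunday. For year 66: 66÷12 = 5 r 6, and 6÷4 = 1, so 5+6+1 = 12.
Sunday + 12 ≡ Friday — that's 1766's doomsday.
In September the doomsday date is Sep 5.
Sep 4 is 1 day before Sep 5; 1 mod 7 = 1, so Friday − 1 = Thursday.
1930 mod 7 = 5, so 1930 days after a Thursday is Thursday + 5 = Tuesday.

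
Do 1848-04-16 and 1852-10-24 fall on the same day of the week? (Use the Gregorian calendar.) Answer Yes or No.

From Apr 16, 1848 to Oct 24, 1852 is 1652 days.
1652 mod 7 = 0, so they are the same weekday.
(Apr 16, 1848 is a Sunday; Oct 24, 1852 is a Sunday.)

Yes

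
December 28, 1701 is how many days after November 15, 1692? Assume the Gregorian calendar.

3329

Nov 15, 1692 → Nov 15, 1693: 365 days.
Nov 15, 1693 → Nov 15, 1694: 365 days.
Nov 15, 1694 → Nov 15, 1695: 365 days.
Nov 15, 1695 → Nov 15, 1696: 366 days (Feb 29, 1696 is in that span).
Nov 15, 1696 → Nov 15, 1697: 365 days.
Nov 15, 1697 → Nov 15, 1698: 365 days.
Nov 15, 1698 → Nov 15, 1699: 365 days.
Nov 15, 1699 → Nov 15, 1700: 365 days.
Nov 15, 1700 → Nov 15, 1701: 365 days.
Nov 15, 1701 → Dec 15, 1701: 30 days (November has 30).
Dec 15, 1701 → Dec 28, 1701: 13 days.
Total: 3329 days.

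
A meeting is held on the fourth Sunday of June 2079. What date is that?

June 25, 2079

June 1, 2079 is a Thursday.
The first Sunday is therefore June 4 (3 days later).
The fourth Sunday is 4 + 3×7 = June 25.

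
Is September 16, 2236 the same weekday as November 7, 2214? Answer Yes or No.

No

From Nov 7, 2214 to Sep 16, 2236 is 7984 days.
7984 mod 7 = 4, so they are different weekdays.
(Nov 7, 2214 is a Monday; Sep 16, 2236 is a Friday.)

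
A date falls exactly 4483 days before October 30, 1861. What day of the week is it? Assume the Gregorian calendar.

First find the weekday of Oct 30, 1861. Doomsday rule: the anchor day for the 1800s is Friday. For year 61: 61÷12 = 5 r 1, and 1÷4 = 0, so 5+1+0 = 6.
Friday + 6 ≡ Thursday — that's 1861's doomsday.
In October the doomsday date is Oct 10.
Oct 30 is 20 days after Oct 10; 20 mod 7 = 6, so Thursday + 6 = Wednesday.
4483 mod 7 = 3, so 4483 days before a Wednesday is Wednesday − 3 = Sunday.

Sunday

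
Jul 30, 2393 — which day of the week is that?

Friday

Doomsday rule: the anchor day for the 2300s is Wednesday. For year 93: 93÷12 = 7 r 9, and 9÷4 = 2, so 7+9+2 = 18.
Wednesday + 18 ≡ Sunday — that's 2393's doomsday.
In July the doomsday date is Jul 11.
Jul 30 is 19 days after Jul 11; 19 mod 7 = 5, so Sunday + 5 = Friday.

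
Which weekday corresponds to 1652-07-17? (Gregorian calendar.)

Doomsday rule: the anchor day for the 1600s is Tuesday. For year 52: 52÷12 = 4 r 4, and 4÷4 = 1, so 4+4+1 = 9.
Tuesday + 9 ≡ Thursday — that's 1652's doomsday.
In July the doomsday date is Jul 11.
Jul 17 is 6 days after Jul 11; 6 mod 7 = 6, so Thursday + 6 = Wednesday.

Wednesday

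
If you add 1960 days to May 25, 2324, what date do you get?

October 6, 2329

+365 (one year) → May 25, 2325 (1595 left).
+365 (one year) → May 25, 2326 (1230 left).
+365 (one year) → May 25, 2327 (865 left).
+366 (one year; includes Feb 29, 2328) → May 25, 2328 (499 left).
+365 (one year) → May 25, 2329 (134 left).
May has 31 days: +7 → Jun 1, 2329 (127 left).
Jun has 30 days: +30 → Jul 1, 2329 (97 left).
Jul has 31 days: +31 → Aug 1, 2329 (66 left).
Aug has 31 days: +31 → Sep 1, 2329 (35 left).
Sep has 30 days: +30 → Oct 1, 2329 (5 left).
+5 → Oct 6, 2329.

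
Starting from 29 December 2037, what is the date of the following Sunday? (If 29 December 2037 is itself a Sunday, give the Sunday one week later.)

Dec 29, 2037 is a Tuesday.
From Tuesday to the next Sunday is 5 days.
Dec 29, 2037 + 5 = Jan 3, 2038.

January 3, 2038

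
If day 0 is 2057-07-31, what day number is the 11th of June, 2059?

Jul 31, 2057 → Jul 31, 2058: 365 days.
Jul 31, 2058 → Aug 31, 2058: 31 days (July has 31).
Aug 31, 2058 → Sep 30, 2058: 30 days (August has 31).
Sep 30, 2058 → Oct 30, 2058: 30 days (September has 30).
Oct 30, 2058 → Nov 30, 2058: 31 days (October has 31).
Nov 30, 2058 → Dec 30, 2058: 30 days (November has 30).
Dec 30, 2058 → Jan 30, 2059: 31 days (December has 31).
Jan 30, 2059 → Feb 28, 2059: 29 days (January has 31).
Feb 28, 2059 → Mar 28, 2059: 28 days (February has 28).
Mar 28, 2059 → Apr 28, 2059: 31 days (March has 31).
Apr 28, 2059 → May 28, 2059: 30 days (April has 30).
May 28, 2059 → Jun 11, 2059: 14 days.
Total: 680 days.

680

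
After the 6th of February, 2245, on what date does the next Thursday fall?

Feb 6, 2245 is a Thursday.
From Thursday to the next Thursday is 7 days.
Feb 6, 2245 + 7 = Feb 13, 2245.

February 13, 2245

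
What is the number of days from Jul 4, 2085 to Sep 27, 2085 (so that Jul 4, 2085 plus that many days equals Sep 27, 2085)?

85

Jul 4, 2085 → Aug 4, 2085: 31 days (July has 31).
Aug 4, 2085 → Sep 4, 2085: 31 days (August has 31).
Sep 4, 2085 → Sep 27, 2085: 23 days.
Total: 85 days.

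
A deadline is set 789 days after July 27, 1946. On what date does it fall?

+365 (one year) → Jul 27, 1947 (424 left).
+366 (one year; includes Feb 29, 1948) → Jul 27, 1948 (58 left).
Jul has 31 days: +5 → Aug 1, 1948 (53 left).
Aug has 31 days: +31 → Sep 1, 1948 (22 left).
+22 → Sep 23, 1948.

September 23, 1948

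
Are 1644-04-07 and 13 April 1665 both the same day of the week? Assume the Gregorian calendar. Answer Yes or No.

From Apr 7, 1644 to Apr 13, 1665 is 7676 days.
7676 mod 7 = 4, so they are different weekdays.
(Apr 7, 1644 is a Thursday; Apr 13, 1665 is a Monday.)

No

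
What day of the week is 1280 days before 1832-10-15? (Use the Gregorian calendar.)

Tuesday

First find the weekday of Oct 15, 1832. Doomsday rule: the anchor day for the 1800s is Friday. For year 32: 32÷12 = 2 r 8, and 8÷4 = 2, so 2+8+2 = 12.
Friday + 12 ≡ Wednesday — that's 1832's doomsday.
In October the doomsday date is Oct 10.
Oct 15 is 5 days after Oct 10; 5 mod 7 = 5, so Wednesday + 5 = Monday.
1280 mod 7 = 6, so 1280 days before a Monday is Monday − 6 = Tuesday.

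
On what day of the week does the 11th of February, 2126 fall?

Monday

Doomsday rule: the anchor day for the 2100s is Sunday. For year 26: 26÷12 = 2 r 2, and 2÷4 = 0, so 2+2+0 = 4.
Sunday + 4 ≡ Thursday — that's 2126's doomsday.
In February the doomsday date is Feb 28 (2126 is not a leap year).
Feb 11 is 17 days before Feb 28; 17 mod 7 = 3, so Thursday − 3 = Monday.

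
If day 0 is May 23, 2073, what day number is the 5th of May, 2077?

May 23, 2073 → May 23, 2074: 365 days.
May 23, 2074 → May 23, 2075: 365 days.
May 23, 2075 → May 23, 2076: 366 days (Feb 29, 2076 is in that span).
May 23, 2076 → Jun 23, 2076: 31 days (May has 31).
Jun 23, 2076 → Jul 23, 2076: 30 days (June has 30).
Jul 23, 2076 → Aug 23, 2076: 31 days (July has 31).
Aug 23, 2076 → Sep 23, 2076: 31 days (August has 31).
Sep 23, 2076 → Oct 23, 2076: 30 days (September has 30).
Oct 23, 2076 → Nov 23, 2076: 31 days (October has 31).
Nov 23, 2076 → Dec 23, 2076: 30 days (November has 30).
Dec 23, 2076 → Jan 23, 2077: 31 days (December has 31).
Jan 23, 2077 → Feb 23, 2077: 31 days (January has 31).
Feb 23, 2077 → Mar 23, 2077: 28 days (February has 28).
Mar 23, 2077 → Apr 23, 2077: 31 days (March has 31).
Apr 23, 2077 → May 5, 2077: 12 days.
Total: 1443 days.

1443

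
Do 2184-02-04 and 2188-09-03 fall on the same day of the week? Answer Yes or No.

Yes

From Feb 4, 2184 to Sep 3, 2188 is 1673 days.
1673 mod 7 = 0, so they are the same weekday.
(Feb 4, 2184 is a Wednesday; Sep 3, 2188 is a Wednesday.)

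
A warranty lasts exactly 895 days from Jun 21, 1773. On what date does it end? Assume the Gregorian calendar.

December 3, 1775

+365 (one year) → Jun 21, 1774 (530 left).
+365 (one year) → Jun 21, 1775 (165 left).
Jun has 30 days: +10 → Jul 1, 1775 (155 left).
Jul has 31 days: +31 → Aug 1, 1775 (124 left).
Aug has 31 days: +31 → Sep 1, 1775 (93 left).
Sep has 30 days: +30 → Oct 1, 1775 (63 left).
Oct has 31 days: +31 → Nov 1, 1775 (32 left).
Nov has 30 days: +30 → Dec 1, 1775 (2 left).
+2 → Dec 3, 1775.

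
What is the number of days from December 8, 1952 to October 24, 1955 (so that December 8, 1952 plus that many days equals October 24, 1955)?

Dec 8, 1952 → Dec 8, 1953: 365 days.
Dec 8, 1953 → Dec 8, 1954: 365 days.
Dec 8, 1954 → Jan 8, 1955: 31 days (December has 31).
Jan 8, 1955 → Feb 8, 1955: 31 days (January has 31).
Feb 8, 1955 → Mar 8, 1955: 28 days (February has 28).
Mar 8, 1955 → Apr 8, 1955: 31 days (March has 31).
Apr 8, 1955 → May 8, 1955: 30 days (April has 30).
May 8, 1955 → Jun 8, 1955: 31 days (May has 31).
Jun 8, 1955 → Jul 8, 1955: 30 days (June has 30).
Jul 8, 1955 → Aug 8, 1955: 31 days (July has 31).
Aug 8, 1955 → Sep 8, 1955: 31 days (August has 31).
Sep 8, 1955 → Oct 8, 1955: 30 days (September has 30).
Oct 8, 1955 → Oct 24, 1955: 16 days.
Total: 1050 days.

1050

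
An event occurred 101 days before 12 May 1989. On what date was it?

−12 → Apr 30, 1989 (end of Apr, 30 days; 89 left).
−30 → Mar 31, 1989 (end of Mar, 31 days; 59 left).
−31 → Feb 28, 1989 (end of Feb, 28 days; 28 left).
−28 → Jan 31, 1989 (end of Jan, 31 days; 0 left).

January 31, 1989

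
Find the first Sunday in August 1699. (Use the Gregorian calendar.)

August 2, 1699

August 1, 1699 is a Saturday.
The first Sunday is therefore August 2 (1 days later).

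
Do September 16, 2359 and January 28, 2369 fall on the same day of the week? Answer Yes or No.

No

From Sep 16, 2359 to Jan 28, 2369 is 3422 days.
3422 mod 7 = 6, so they are different weekdays.
(Sep 16, 2359 is a Wednesday; Jan 28, 2369 is a Tuesday.)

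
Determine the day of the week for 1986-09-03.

Wednesday

Doomsday rule: the anchor day for the 1900s is Wednesday. For year 86: 86÷12 = 7 r 2, and 2÷4 = 0, so 7+2+0 = 9.
Wednesday + 9 ≡ Friday — that's 1986's doomsday.
In September the doomsday date is Sep 5.
Sep 3 is 2 days before Sep 5; 2 mod 7 = 2, so Friday − 2 = Wednesday.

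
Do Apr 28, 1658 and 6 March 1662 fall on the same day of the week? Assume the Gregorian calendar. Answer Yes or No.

From Apr 28, 1658 to Mar 6, 1662 is 1408 days.
1408 mod 7 = 1, so they are different weekdays.
(Apr 28, 1658 is a Sunday; Mar 6, 1662 is a Monday.)

No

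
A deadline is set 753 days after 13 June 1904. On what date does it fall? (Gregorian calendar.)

July 6, 1906

+365 (one year) → Jun 13, 1905 (388 left).
Jun has 30 days: +18 → Jul 1, 1905 (370 left).
Jul has 31 days: +31 → Aug 1, 1905 (339 left).
Aug has 31 days: +31 → Sep 1, 1905 (308 left).
Sep has 30 days: +30 → Oct 1, 1905 (278 left).
Oct has 31 days: +31 → Nov 1, 1905 (247 left).
Nov has 30 days: +30 → Dec 1, 1905 (217 left).
Dec has 31 days: +31 → Jan 1, 1906 (186 left).
Jan has 31 days: +31 → Feb 1, 1906 (155 left).
Feb has 28 days: +28 → Mar 1, 1906 (127 left).
Mar has 31 days: +31 → Apr 1, 1906 (96 left).
Apr has 30 days: +30 → May 1, 1906 (66 left).
May has 31 days: +31 → Jun 1, 1906 (35 left).
Jun has 30 days: +30 → Jul 1, 1906 (5 left).
+5 → Jul 6, 1906.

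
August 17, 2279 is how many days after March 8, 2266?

Mar 8, 2266 → Mar 8, 2267: 365 days.
Mar 8, 2267 → Mar 8, 2268: 366 days (Feb 29, 2268 is in that span).
Mar 8, 2268 → Mar 8, 2269: 365 days.
Mar 8, 2269 → Mar 8, 2270: 365 days.
Mar 8, 2270 → Mar 8, 2271: 365 days.
Mar 8, 2271 → Mar 8, 2272: 366 days (Feb 29, 2272 is in that span).
Mar 8, 2272 → Mar 8, 2273: 365 days.
Mar 8, 2273 → Mar 8, 2274: 365 days.
Mar 8, 2274 → Mar 8, 2275: 365 days.
Mar 8, 2275 → Mar 8, 2276: 366 days (Feb 29, 2276 is in that span).
Mar 8, 2276 → Mar 8, 2277: 365 days.
Mar 8, 2277 → Mar 8, 2278: 365 days.
Mar 8, 2278 → Mar 8, 2279: 365 days.
Mar 8, 2279 → Apr 8, 2279: 31 days (March has 31).
Apr 8, 2279 → May 8, 2279: 30 days (April has 30).
May 8, 2279 → Jun 8, 2279: 31 days (May has 31).
Jun 8, 2279 → Jul 8, 2279: 30 days (June has 30).
Jul 8, 2279 → Aug 8, 2279: 31 days (July has 31).
Aug 8, 2279 → Aug 17, 2279: 9 days.
Total: 4910 days.

4910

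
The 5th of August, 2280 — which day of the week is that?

Thursday

Doomsday rule: the anchor day for the 2200s is Friday. For year 80: 80÷12 = 6 r 8, and 8÷4 = 2, so 6+8+2 = 16.
Friday + 16 ≡ Sunday — that's 2280's doomsday.
In August the doomsday date is Aug 8.
Aug 5 is 3 days before Aug 8; 3 mod 7 = 3, so Sunday − 3 = Thursday.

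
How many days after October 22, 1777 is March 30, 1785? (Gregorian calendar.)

2716

Oct 22, 1777 → Oct 22, 1778: 365 days.
Oct 22, 1778 → Oct 22, 1779: 365 days.
Oct 22, 1779 → Oct 22, 1780: 366 days (Feb 29, 1780 is in that span).
Oct 22, 1780 → Oct 22, 1781: 365 days.
Oct 22, 1781 → Oct 22, 1782: 365 days.
Oct 22, 1782 → Oct 22, 1783: 365 days.
Oct 22, 1783 → Oct 22, 1784: 366 days (Feb 29, 1784 is in that span).
Oct 22, 1784 → Nov 22, 1784: 31 days (October has 31).
Nov 22, 1784 → Dec 22, 1784: 30 days (November has 30).
Dec 22, 1784 → Jan 22, 1785: 31 days (December has 31).
Jan 22, 1785 → Feb 22, 1785: 31 days (January has 31).
Feb 22, 1785 → Mar 22, 1785: 28 days (February has 28).
Mar 22, 1785 → Mar 30, 1785: 8 days.
Total: 2716 days.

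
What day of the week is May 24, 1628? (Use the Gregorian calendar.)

Doomsday rule: the anchor day for the 1600s is Tuesday. For year 28: 28÷12 = 2 r 4, and 4÷4 = 1, so 2+4+1 = 7.
Tuesday + 7 ≡ Tuesday — that's 1628's doomsday.
In May the doomsday date is May 9.
May 24 is 15 days after May 9; 15 mod 7 = 1, so Tuesday + 1 = Wednesday.

Wednesday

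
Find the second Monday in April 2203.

April 11, 2203

April 1, 2203 is a Friday.
The first Monday is therefore April 4 (3 days later).
The second Monday is 4 + 1×7 = April 11.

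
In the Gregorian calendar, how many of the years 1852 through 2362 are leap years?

Multiples of 4 in [1852,2362]: 128.
Of those, multiples of 100: 5 (not leap unless ÷400).
Multiples of 400: 1.
Leap years = 128 − 5 + 1 = 124.

124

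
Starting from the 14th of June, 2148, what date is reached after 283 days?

March 24, 2149

Jun has 30 days: +17 → Jul 1, 2148 (266 left).
Jul has 31 days: +31 → Aug 1, 2148 (235 left).
Aug has 31 days: +31 → Sep 1, 2148 (204 left).
Sep has 30 days: +30 → Oct 1, 2148 (174 left).
Oct has 31 days: +31 → Nov 1, 2148 (143 left).
Nov has 30 days: +30 → Dec 1, 2148 (113 left).
Dec has 31 days: +31 → Jan 1, 2149 (82 left).
Jan has 31 days: +31 → Feb 1, 2149 (51 left).
Feb has 28 days: +28 → Mar 1, 2149 (23 left).
+23 → Mar 24, 2149.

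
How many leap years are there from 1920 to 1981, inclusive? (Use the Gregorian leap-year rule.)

Multiples of 4 in [1920,1981]: 16.
Of those, multiples of 100: 0 (not leap unless ÷400).
Multiples of 400: 0.
Leap years = 16 − 0 + 0 = 16.

16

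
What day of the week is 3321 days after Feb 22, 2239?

Monday

Feb 22, 2239 is a Friday.
3321 mod 7 = 3, so 3321 days after a Friday is Friday + 3 = Monday.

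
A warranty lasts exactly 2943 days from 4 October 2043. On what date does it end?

October 25, 2051

+366 (one year; includes Feb 29, 2044) → Oct 4, 2044 (2577 left).
+365 (one year) → Oct 4, 2045 (2212 left).
+365 (one year) → Oct 4, 2046 (1847 left).
+365 (one year) → Oct 4, 2047 (1482 left).
+366 (one year; includes Feb 29, 2048) → Oct 4, 2048 (1116 left).
+365 (one year) → Oct 4, 2049 (751 left).
+365 (one year) → Oct 4, 2050 (386 left).
Oct has 31 days: +28 → Nov 1, 2050 (358 left).
Nov has 30 days: +30 → Dec 1, 2050 (328 left).
Dec has 31 days: +31 → Jan 1, 2051 (297 left).
Jan has 31 days: +31 → Feb 1, 2051 (266 left).
Feb has 28 days: +28 → Mar 1, 2051 (238 left).
Mar has 31 days: +31 → Apr 1, 2051 (207 left).
Apr has 30 days: +30 → May 1, 2051 (177 left).
May has 31 days: +31 → Jun 1, 2051 (146 left).
Jun has 30 days: +30 → Jul 1, 2051 (116 left).
Jul has 31 days: +31 → Aug 1, 2051 (85 left).
Aug has 31 days: +31 → Sep 1, 2051 (54 left).
Sep has 30 days: +30 → Oct 1, 2051 (24 left).
+24 → Oct 25, 2051.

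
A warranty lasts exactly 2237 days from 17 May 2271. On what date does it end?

July 1, 2277

+366 (one year; includes Feb 29, 2272) → May 17, 2272 (1871 left).
+365 (one year) → May 17, 2273 (1506 left).
+365 (one year) → May 17, 2274 (1141 left).
+365 (one year) → May 17, 2275 (776 left).
+366 (one year; includes Feb 29, 2276) → May 17, 2276 (410 left).
+365 (one year) → May 17, 2277 (45 left).
May has 31 days: +15 → Jun 1, 2277 (30 left).
Jun has 30 days: +30 → Jul 1, 2277 (0 left).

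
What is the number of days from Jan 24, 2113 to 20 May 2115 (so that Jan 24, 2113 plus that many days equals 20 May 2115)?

846

Jan 24, 2113 → Jan 24, 2114: 365 days.
Jan 24, 2114 → Jan 24, 2115: 365 days.
Jan 24, 2115 → Feb 24, 2115: 31 days (January has 31).
Feb 24, 2115 → Mar 24, 2115: 28 days (February has 28).
Mar 24, 2115 → Apr 24, 2115: 31 days (March has 31).
Apr 24, 2115 → May 20, 2115: 26 days.
Total: 846 days.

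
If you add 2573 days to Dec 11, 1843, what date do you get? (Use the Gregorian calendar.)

+366 (one year; includes Feb 29, 1844) → Dec 11, 1844 (2207 left).
+365 (one year) → Dec 11, 1845 (1842 left).
+365 (one year) → Dec 11, 1846 (1477 left).
+365 (one year) → Dec 11, 1847 (1112 left).
+366 (one year; includes Feb 29, 1848) → Dec 11, 1848 (746 left).
+365 (one year) → Dec 11, 1849 (381 left).
Dec has 31 days: +21 → Jan 1, 1850 (360 left).
Jan has 31 days: +31 → Feb 1, 1850 (329 left).
Feb has 28 days: +28 → Mar 1, 1850 (301 left).
Mar has 31 days: +31 → Apr 1, 1850 (270 left).
Apr has 30 days: +30 → May 1, 1850 (240 left).
May has 31 days: +31 → Jun 1, 1850 (209 left).
Jun has 30 days: +30 → Jul 1, 1850 (179 left).
Jul has 31 days: +31 → Aug 1, 1850 (148 left).
Aug has 31 days: +31 → Sep 1, 1850 (117 left).
Sep has 30 days: +30 → Oct 1, 1850 (87 left).
Oct has 31 days: +31 → Nov 1, 1850 (56 left).
Nov has 30 days: +30 → Dec 1, 1850 (26 left).
+26 → Dec 27, 1850.

December 27, 1850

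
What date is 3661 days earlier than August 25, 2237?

August 17, 2227

−365 (one year) → Aug 25, 2236 (3296 left).
−366 (one year; includes Feb 29, 2236) → Aug 25, 2235 (2930 left).
−365 (one year) → Aug 25, 2234 (2565 left).
−365 (one year) → Aug 25, 2233 (2200 left).
−365 (one year) → Aug 25, 2232 (1835 left).
−366 (one year; includes Feb 29, 2232) → Aug 25, 2231 (1469 left).
−365 (one year) → Aug 25, 2230 (1104 left).
−365 (one year) → Aug 25, 2229 (739 left).
−365 (one year) → Aug 25, 2228 (374 left).
−25 → Jul 31, 2228 (end of Jul, 31 days; 349 left).
−31 → Jun 30, 2228 (end of Jun, 30 days; 318 left).
−30 → May 31, 2228 (end of May, 31 days; 288 left).
−31 → Apr 30, 2228 (end of Apr, 30 days; 257 left).
−30 → Mar 31, 2228 (end of Mar, 31 days; 227 left).
−31 → Feb 29, 2228 (end of Feb, 29 days; 196 left).
−29 → Jan 31, 2228 (end of Jan, 31 days; 167 left).
−31 → Dec 31, 2227 (end of Dec, 31 days; 136 left).
−31 → Nov 30, 2227 (end of Nov, 30 days; 105 left).
−30 → Oct 31, 2227 (end of Oct, 31 days; 75 left).
−31 → Sep 30, 2227 (end of Sep, 30 days; 44 left).
−30 → Aug 31, 2227 (end of Aug, 31 days; 14 left).
−14 → Aug 17, 2227.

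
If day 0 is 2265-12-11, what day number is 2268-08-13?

Dec 11, 2265 → Dec 11, 2266: 365 days.
Dec 11, 2266 → Dec 11, 2267: 365 days.
Dec 11, 2267 → Jan 11, 2268: 31 days (December has 31).
Jan 11, 2268 → Feb 11, 2268: 31 days (January has 31).
Feb 11, 2268 → Mar 11, 2268: 29 days (February has 29).
Mar 11, 2268 → Apr 11, 2268: 31 days (March has 31).
Apr 11, 2268 → May 11, 2268: 30 days (April has 30).
May 11, 2268 → Jun 11, 2268: 31 days (May has 31).
Jun 11, 2268 → Jul 11, 2268: 30 days (June has 30).
Jul 11, 2268 → Aug 11, 2268: 31 days (July has 31).
Aug 11, 2268 → Aug 13, 2268: 2 days.
Total: 976 days.

976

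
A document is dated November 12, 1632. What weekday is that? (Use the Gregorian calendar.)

Friday

Doomsday rule: the anchor day for the 1600s is Tuesday. For year 32: 32÷12 = 2 r 8, and 8÷4 = 2, so 2+8+2 = 12.
Tuesday + 12 ≡ Sunday — that's 1632's doomsday.
In November the doomsday date is Nov 7.
Nov 12 is 5 days after Nov 7; 5 mod 7 = 5, so Sunday + 5 = Friday.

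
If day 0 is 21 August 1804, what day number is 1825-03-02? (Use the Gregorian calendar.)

Aug 21, 1804 → Aug 21, 1805: 365 days.
Aug 21, 1805 → Aug 21, 1806: 365 days.
Aug 21, 1806 → Aug 21, 1807: 365 days.
Aug 21, 1807 → Aug 21, 1808: 366 days (Feb 29, 1808 is in that span).
Aug 21, 1808 → Aug 21, 1809: 365 days.
Aug 21, 1809 → Aug 21, 1810: 365 days.
Aug 21, 1810 → Aug 21, 1811: 365 days.
Aug 21, 1811 → Aug 21, 1812: 366 days (Feb 29, 1812 is in that span).
Aug 21, 1812 → Aug 21, 1813: 365 days.
Aug 21, 1813 → Aug 21, 1814: 365 days.
Aug 21, 1814 → Aug 21, 1815: 365 days.
Aug 21, 1815 → Aug 21, 1816: 366 days (Feb 29, 1816 is in that span).
Aug 21, 1816 → Aug 21, 1817: 365 days.
Aug 21, 1817 → Aug 21, 1818: 365 days.
Aug 21, 1818 → Aug 21, 1819: 365 days.
Aug 21, 1819 → Aug 21, 1820: 366 days (Feb 29, 1820 is in that span).
Aug 21, 1820 → Aug 21, 1821: 365 days.
Aug 21, 1821 → Aug 21, 1822: 365 days.
Aug 21, 1822 → Aug 21, 1823: 365 days.
Aug 21, 1823 → Aug 21, 1824: 366 days (Feb 29, 1824 is in that span).
Aug 21, 1824 → Sep 21, 1824: 31 days (August has 31).
Sep 21, 1824 → Oct 21, 1824: 30 days (September has 30).
Oct 21, 1824 → Nov 21, 1824: 31 days (October has 31).
Nov 21, 1824 → Dec 21, 1824: 30 days (November has 30).
Dec 21, 1824 → Jan 21, 1825: 31 days (December has 31).
Jan 21, 1825 → Feb 21, 1825: 31 days (January has 31).
Feb 21, 1825 → Mar 2, 1825: 9 days.
Total: 7498 days.

7498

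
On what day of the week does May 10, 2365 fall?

Monday

Doomsday rule: the anchor day for the 2300s is Wednesday. For year 65: 65÷12 = 5 r 5, and 5÷4 = 1, so 5+5+1 = 11.
Wednesday + 11 ≡ Sunday — that's 2365's doomsday.
In May the doomsday date is May 9.
May 10 is 1 day after May 9; 1 mod 7 = 1, so Sunday + 1 = Monday.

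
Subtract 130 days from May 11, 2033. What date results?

January 1, 2033

−11 → Apr 30, 2033 (end of Apr, 30 days; 119 left).
−30 → Mar 31, 2033 (end of Mar, 31 days; 89 left).
−31 → Feb 28, 2033 (end of Feb, 28 days; 58 left).
−28 → Jan 31, 2033 (end of Jan, 31 days; 30 left).
−30 → Jan 1, 2033.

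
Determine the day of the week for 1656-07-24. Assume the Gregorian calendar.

Monday

Doomsday rule: the anchor day for the 1600s is Tuesday. For year 56: 56÷12 = 4 r 8, and 8÷4 = 2, so 4+8+2 = 14.
Tuesday + 14 ≡ Tuesday — that's 1656's doomsday.
In July the doomsday date is Jul 11.
Jul 24 is 13 days after Jul 11; 13 mod 7 = 6, so Tuesday + 6 = Monday.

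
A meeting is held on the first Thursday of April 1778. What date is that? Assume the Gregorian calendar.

April 2, 1778

April 1, 1778 is a Wednesday.
The first Thursday is therefore April 2 (1 days later).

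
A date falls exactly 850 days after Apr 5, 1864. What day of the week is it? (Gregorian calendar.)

Apr 5, 1864 is a Tuesday.
850 mod 7 = 3, so 850 days after a Tuesday is Tuesday + 3 = Friday.

Friday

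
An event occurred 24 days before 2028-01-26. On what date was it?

January 2, 2028

−24 → Jan 2, 2028.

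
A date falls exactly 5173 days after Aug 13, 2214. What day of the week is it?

First find the weekday of Aug 13, 2214. Doomsday rule: the anchor day for the 2200s is Friday. For year 14: 14÷12 = 1 r 2, and 2÷4 = 0, so 1+2+0 = 3.
Friday + 3 ≡ Monday — that's 2214's doomsday.
In August the doomsday date is Aug 8.
Aug 13 is 5 days after Aug 8; 5 mod 7 = 5, so Monday + 5 = Saturday.
5173 mod 7 = 0, so 5173 days after a Saturday is Saturday + 0 = Saturday.

Saturday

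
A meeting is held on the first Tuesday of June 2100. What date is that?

June 1, 2100 is a Tuesday.
The first Tuesday is therefore June 1 (same day).

June 1, 2100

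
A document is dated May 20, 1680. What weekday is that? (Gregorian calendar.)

Doomsday rule: the anchor day for the 1600s is Tuesday. For year 80: 80÷12 = 6 r 8, and 8÷4 = 2, so 6+8+2 = 16.
Tuesday + 16 ≡ Thursday — that's 1680's doomsday.
In May the doomsday date is May 9.
May 20 is 11 days after May 9; 11 mod 7 = 4, so Thursday + 4 = Monday.

Monday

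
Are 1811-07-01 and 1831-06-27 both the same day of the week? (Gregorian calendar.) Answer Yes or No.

Yes

From Jul 1, 1811 to Jun 27, 1831 is 7301 days.
7301 mod 7 = 0, so they are the same weekday.
(Jul 1, 1811 is a Monday; Jun 27, 1831 is a Monday.)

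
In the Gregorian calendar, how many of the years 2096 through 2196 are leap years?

25

Multiples of 4 in [2096,2196]: 26.
Of those, multiples of 100: 1 (not leap unless ÷400).
Multiples of 400: 0.
Leap years = 26 − 1 + 0 = 25.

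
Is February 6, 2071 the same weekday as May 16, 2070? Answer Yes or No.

From May 16, 2070 to Feb 6, 2071 is 266 days.
266 mod 7 = 0, so they are the same weekday.
(May 16, 2070 is a Friday; Feb 6, 2071 is a Friday.)

Yes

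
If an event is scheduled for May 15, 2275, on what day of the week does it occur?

Saturday

Doomsday rule: the anchor day for the 2200s is Friday. For year 75: 75÷12 = 6 r 3, and 3÷4 = 0, so 6+3+0 = 9.
Friday + 9 ≡ Sunday — that's 2275's doomsday.
In May the doomsday date is May 9.
May 15 is 6 days after May 9; 6 mod 7 = 6, so Sunday + 6 = Saturday.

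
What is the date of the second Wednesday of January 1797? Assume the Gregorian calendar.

January 11, 1797

January 1, 1797 is a Sunday.
The first Wednesday is therefore January 4 (3 days later).
The second Wednesday is 4 + 1×7 = January 11.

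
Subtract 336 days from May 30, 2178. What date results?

−30 → Apr 30, 2178 (end of Apr, 30 days; 306 left).
−30 → Mar 31, 2178 (end of Mar, 31 days; 276 left).
−31 → Feb 28, 2178 (end of Feb, 28 days; 245 left).
−28 → Jan 31, 2178 (end of Jan, 31 days; 217 left).
−31 → Dec 31, 2177 (end of Dec, 31 days; 186 left).
−31 → Nov 30, 2177 (end of Nov, 30 days; 155 left).
−30 → Oct 31, 2177 (end of Oct, 31 days; 125 left).
−31 → Sep 30, 2177 (end of Sep, 30 days; 94 left).
−30 → Aug 31, 2177 (end of Aug, 31 days; 64 left).
−31 → Jul 31, 2177 (end of Jul, 31 days; 33 left).
−31 → Jun 30, 2177 (end of Jun, 30 days; 2 left).
−2 → Jun 28, 2177.

June 28, 2177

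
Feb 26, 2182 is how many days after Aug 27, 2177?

Aug 27, 2177 → Aug 27, 2178: 365 days.
Aug 27, 2178 → Aug 27, 2179: 365 days.
Aug 27, 2179 → Aug 27, 2180: 366 days (Feb 29, 2180 is in that span).
Aug 27, 2180 → Aug 27, 2181: 365 days.
Aug 27, 2181 → Sep 27, 2181: 31 days (August has 31).
Sep 27, 2181 → Oct 27, 2181: 30 days (September has 30).
Oct 27, 2181 → Nov 27, 2181: 31 days (October has 31).
Nov 27, 2181 → Dec 27, 2181: 30 days (November has 30).
Dec 27, 2181 → Jan 27, 2182: 31 days (December has 31).
Jan 27, 2182 → Feb 26, 2182: 30 days.
Total: 1644 days.

1644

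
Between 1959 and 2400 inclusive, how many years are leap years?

Multiples of 4 in [1959,2400]: 111.
Of those, multiples of 100: 5 (not leap unless ÷400).
Multiples of 400: 2.
Leap years = 111 − 5 + 2 = 108.

108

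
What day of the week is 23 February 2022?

Doomsday rule: the anchor day for the 2000s is Tuesday. For year 22: 22÷12 = 1 r 10, and 10÷4 = 2, so 1+10+2 = 13.
Tuesday + 13 ≡ Monday — that's 2022's doomsday.
In February the doomsday date is Feb 28 (2022 is not a leap year).
Feb 23 is 5 days before Feb 28; 5 mod 7 = 5, so Monday − 5 = Wednesday.

Wednesday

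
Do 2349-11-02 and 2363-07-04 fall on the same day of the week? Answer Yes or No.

No

From Nov 2, 2349 to Jul 4, 2363 is 4992 days.
4992 mod 7 = 1, so they are different weekdays.
(Nov 2, 2349 is a Wednesday; Jul 4, 2363 is a Thursday.)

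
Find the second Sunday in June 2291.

June 1, 2291 is a Monday.
The first Sunday is therefore June 7 (6 days later).
The second Sunday is 7 + 1×7 = June 14.

June 14, 2291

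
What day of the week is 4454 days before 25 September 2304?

First find the weekday of Sep 25, 2304. Doomsday rule: the anchor day for the 2300s is Wednesday. For year 04: 4÷12 = 0 r 4, and 4÷4 = 1, so 0+4+1 = 5.
Wednesday + 5 ≡ Monday — that's 2304's doomsday.
In September the doomsday date is Sep 5.
Sep 25 is 20 days after Sep 5; 20 mod 7 = 6, so Monday + 6 = Sunday.
4454 mod 7 = 2, so 4454 days before a Sunday is Sunday − 2 = Friday.

Friday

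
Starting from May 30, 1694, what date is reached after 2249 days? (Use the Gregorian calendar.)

July 27, 1700

+365 (one year) → May 30, 1695 (1884 left).
+366 (one year; includes Feb 29, 1696) → May 30, 1696 (1518 left).
+365 (one year) → May 30, 1697 (1153 left).
+365 (one year) → May 30, 1698 (788 left).
+365 (one year) → May 30, 1699 (423 left).
+365 (one year) → May 30, 1700 (58 left).
May has 31 days: +2 → Jun 1, 1700 (56 left).
Jun has 30 days: +30 → Jul 1, 1700 (26 left).
+26 → Jul 27, 1700.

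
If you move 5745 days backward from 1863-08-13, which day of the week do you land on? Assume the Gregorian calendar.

Saturday

First find the weekday of Aug 13, 1863. Doomsday rule: the anchor day for the 1800s is Friday. For year 63: 63÷12 = 5 r 3, and 3÷4 = 0, so 5+3+0 = 8.
Friday + 8 ≡ Saturday — that's 1863's doomsday.
In August the doomsday date is Aug 8.
Aug 13 is 5 days after Aug 8; 5 mod 7 = 5, so Saturday + 5 = Thursday.
5745 mod 7 = 5, so 5745 days before a Thursday is Thursday − 5 = Saturday.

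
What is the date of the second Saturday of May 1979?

May 1, 1979 is a Tuesday.
The first Saturday is therefore May 5 (4 days later).
The second Saturday is 5 + 1×7 = May 12.

May 12, 1979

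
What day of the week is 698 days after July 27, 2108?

Wednesday

First find the weekday of Jul 27, 2108. Doomsday rule: the anchor day for the 2100s is Sunday. For year 08: 8÷12 = 0 r 8, and 8÷4 = 2, so 0+8+2 = 10.
Sunday + 10 ≡ Wednesday — that's 2108's doomsday.
In July the doomsday date is Jul 11.
Jul 27 is 16 days after Jul 11; 16 mod 7 = 2, so Wednesday + 2 = Friday.
698 mod 7 = 5, so 698 days after a Friday is Friday + 5 = Wednesday.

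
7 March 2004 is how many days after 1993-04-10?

3984

Apr 10, 1993 → Apr 10, 1994: 365 days.
Apr 10, 1994 → Apr 10, 1995: 365 days.
Apr 10, 1995 → Apr 10, 1996: 366 days (Feb 29, 1996 is in that span).
Apr 10, 1996 → Apr 10, 1997: 365 days.
Apr 10, 1997 → Apr 10, 1998: 365 days.
Apr 10, 1998 → Apr 10, 1999: 365 days.
Apr 10, 1999 → Apr 10, 2000: 366 days (Feb 29, 2000 is in that span).
Apr 10, 2000 → Apr 10, 2001: 365 days.
Apr 10, 2001 → Apr 10, 2002: 365 days.
Apr 10, 2002 → Apr 10, 2003: 365 days.
Apr 10, 2003 → May 10, 2003: 30 days (April has 30).
May 10, 2003 → Jun 10, 2003: 31 days (May has 31).
Jun 10, 2003 → Jul 10, 2003: 30 days (June has 30).
Jul 10, 2003 → Aug 10, 2003: 31 days (July has 31).
Aug 10, 2003 → Sep 10, 2003: 31 days (August has 31).
Sep 10, 2003 → Oct 10, 2003: 30 days (September has 30).
Oct 10, 2003 → Nov 10, 2003: 31 days (October has 31).
Nov 10, 2003 → Dec 10, 2003: 30 days (November has 30).
Dec 10, 2003 → Jan 10, 2004: 31 days (December has 31).
Jan 10, 2004 → Feb 10, 2004: 31 days (January has 31).
Feb 10, 2004 → Mar 7, 2004: 26 days.
Total: 3984 days.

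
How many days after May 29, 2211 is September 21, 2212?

May 29, 2211 → May 29, 2212: 366 days (Feb 29, 2212 is in that span).
May 29, 2212 → Jun 29, 2212: 31 days (May has 31).
Jun 29, 2212 → Jul 29, 2212: 30 days (June has 30).
Jul 29, 2212 → Aug 29, 2212: 31 days (July has 31).
Aug 29, 2212 → Sep 21, 2212: 23 days.
Total: 481 days.

481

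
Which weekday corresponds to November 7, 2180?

Doomsday rule: the anchor day for the 2100s is Sunday. For year 80: 80÷12 = 6 r 8, and 8÷4 = 2, so 6+8+2 = 16.
Sunday + 16 ≡ Tuesday — that's 2180's doomsday.
In November the doomsday date is Nov 7.
Nov 7 is the doomsday itself: Tuesday.

Tuesday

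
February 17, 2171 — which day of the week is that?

Doomsday rule: the anchor day for the 2100s is Sunday. For year 71: 71÷12 = 5 r 11, and 11÷4 = 2, so 5+11+2 = 18.
Sunday + 18 ≡ Thursday — that's 2171's doomsday.
In February the doomsday date is Feb 28 (2171 is not a leap year).
Feb 17 is 11 days before Feb 28; 11 mod 7 = 4, so Thursday − 4 = Sunday.

Sunday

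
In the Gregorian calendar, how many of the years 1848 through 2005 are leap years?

Multiples of 4 in [1848,2005]: 40.
Of those, multiples of 100: 2 (not leap unless ÷400).
Multiples of 400: 1.
Leap years = 40 − 2 + 1 = 39.

39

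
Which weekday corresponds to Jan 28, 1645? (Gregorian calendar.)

Saturday

Doomsday rule: the anchor day for the 1600s is Tuesday. For year 45: 45÷12 = 3 r 9, and 9÷4 = 2, so 3+9+2 = 14.
Tuesday + 14 ≡ Tuesday — that's 1645's doomsday.
In January the doomsday date is Jan 3 (1645 is not a leap year).
Jan 28 is 25 days after Jan 3; 25 mod 7 = 4, so Tuesday + 4 = Saturday.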